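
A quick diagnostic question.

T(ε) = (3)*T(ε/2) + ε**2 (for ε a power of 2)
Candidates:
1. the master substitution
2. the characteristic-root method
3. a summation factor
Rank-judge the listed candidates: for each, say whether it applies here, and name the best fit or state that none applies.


Technique: the master substitution — the argument ε/2 divides the index by 2; the standard ε = 2^m substitution converts it to a constant-shift recurrence.
- the master substitution: applies; the problem has the shape this method handles.
- the characteristic-root method — the recursion divides its index rather than shifting it — outside the constant-shift family the root method covers.
- a summation factor: the recursion divides its index rather than shifting it — there is no previous-term chain for a summation factor to telescope.


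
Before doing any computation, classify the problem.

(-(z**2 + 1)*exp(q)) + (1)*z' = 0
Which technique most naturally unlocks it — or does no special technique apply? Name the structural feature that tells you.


Best approach: separation of variables — separating collects all z-dependence with the derivative and leaves all q-dependence opposite: variables separate.


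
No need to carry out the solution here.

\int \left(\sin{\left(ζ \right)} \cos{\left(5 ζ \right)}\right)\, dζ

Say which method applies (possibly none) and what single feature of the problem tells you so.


Diagnosis: a trigonometric identity — \sin{\left(ζ \right)} \cos{\left(5 ζ \right)} mixes two frequencies; the product-to-sum identity splits it into single-frequency sinusoids.


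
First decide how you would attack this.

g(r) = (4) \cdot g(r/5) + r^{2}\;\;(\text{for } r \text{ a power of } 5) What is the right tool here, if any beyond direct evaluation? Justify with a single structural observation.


Best approach: the master substitution — the argument shrinks by the factor 5, so measure the index on a logarithmic scale and the recursion becomes a shift.


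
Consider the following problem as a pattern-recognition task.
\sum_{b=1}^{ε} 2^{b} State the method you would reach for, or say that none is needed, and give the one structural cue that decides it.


Technique: the geometric series formula — the ratio of consecutive terms is the constant 2, independent of the index — a geometric sum.


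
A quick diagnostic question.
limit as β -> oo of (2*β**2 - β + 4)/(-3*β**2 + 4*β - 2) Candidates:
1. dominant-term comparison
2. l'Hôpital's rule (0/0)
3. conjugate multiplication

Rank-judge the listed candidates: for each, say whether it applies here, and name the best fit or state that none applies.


Method: dominant-term comparison — at large β only the top-degree terms survive; compare the leading terms and the limit falls out.
- dominant-term comparison: a fit — the right tool for this form.
- l'Hôpital's rule (0/0): as a single quotient the expression runs to ∞/∞ at the limit point — an at-infinity form of the rule would apply, though the leading-growth comparison is the direct reading.
- conjugate multiplication: there are no radicals in tension whose conjugate would simplify matters.


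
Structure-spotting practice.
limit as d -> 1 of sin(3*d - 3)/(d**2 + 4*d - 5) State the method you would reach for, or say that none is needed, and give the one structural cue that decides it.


Best approach: l'Hôpital's rule (0/0) — plug in 1: top and bottom both hit zero, so differentiate each and retry. Known elementary limits would finish this too — the rule just bypasses the case analysis.


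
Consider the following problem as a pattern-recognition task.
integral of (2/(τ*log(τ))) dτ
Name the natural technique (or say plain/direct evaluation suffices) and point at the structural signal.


Method: u-substitution — collected, the integrand has one factor that is, up to a constant, the derivative of an inner expression the rest depends on — substitute for that inner expression.


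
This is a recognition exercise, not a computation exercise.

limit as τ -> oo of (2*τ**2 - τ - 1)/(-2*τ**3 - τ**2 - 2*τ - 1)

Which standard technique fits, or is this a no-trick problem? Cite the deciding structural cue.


Best approach: dominant-term comparison — as τ grows, only the highest-degree terms matter — compare leading terms and read the limit off. Differentiating the expression as a single quotient would eventually settle it as well; matching dominant growth settles it immediately.


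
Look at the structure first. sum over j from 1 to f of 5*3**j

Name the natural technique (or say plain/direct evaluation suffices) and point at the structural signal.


Technique: the geometric series formula — each term is 3 times the previous one, so the geometric-series formula applies directly.


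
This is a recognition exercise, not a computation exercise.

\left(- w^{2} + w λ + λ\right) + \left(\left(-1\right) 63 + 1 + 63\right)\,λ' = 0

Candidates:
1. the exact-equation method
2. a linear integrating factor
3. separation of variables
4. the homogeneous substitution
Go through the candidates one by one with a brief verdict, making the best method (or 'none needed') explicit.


Best approach: a linear integrating factor — linear in the unknown with genuine forcing: multiply through by the exponential of the integrated coefficient and the left side closes into one derivative.
- the exact-equation method: the mixed-partials test fails on this split — it is not an exact differential as presented.
- a linear integrating factor — applies; the problem has the shape this method handles.
- separation of variables: the two dependences are entangled, not a clean product of one-variable pieces.
- the homogeneous substitution — the ratio substitution does not collapse this equation.


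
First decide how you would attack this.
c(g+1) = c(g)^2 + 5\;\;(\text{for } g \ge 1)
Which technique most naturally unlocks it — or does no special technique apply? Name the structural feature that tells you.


Verdict: no special technique — each new value is a nonlinear function of earlier ones — scaling arguments and superposition both fail.


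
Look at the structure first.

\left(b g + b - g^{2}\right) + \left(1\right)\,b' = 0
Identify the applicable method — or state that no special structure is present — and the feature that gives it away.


Diagnosis: a linear integrating factor — the unknown enters only to the first power against a nonzero forcing term — the integrating-factor template applies directly.


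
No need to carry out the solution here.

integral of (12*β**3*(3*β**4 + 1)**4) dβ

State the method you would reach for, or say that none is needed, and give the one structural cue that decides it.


Verdict: u-substitution — set u = 3*β**4 + 1: a constant multiple of its derivative, namely 12*β**3, is present as a factor once the integrand is collected, so the du is sitting there waiting. Nothing stops a full expansion here — the substitution simply spares the algebra.


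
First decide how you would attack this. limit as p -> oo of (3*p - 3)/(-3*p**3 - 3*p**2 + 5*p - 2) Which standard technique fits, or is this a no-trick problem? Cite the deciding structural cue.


Method: dominant-term comparison — divide through by the highest power of p; every lower-order term dies and the dominant terms decide the limit. Viewed as a single quotient this is an ∞/∞ form — an at-infinity application of l'Hôpital's rule would also resolve it; comparing leading growth reads the answer without differentiating.


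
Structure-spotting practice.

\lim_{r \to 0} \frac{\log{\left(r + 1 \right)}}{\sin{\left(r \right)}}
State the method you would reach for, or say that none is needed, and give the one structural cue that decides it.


Technique: l'Hôpital's rule (0/0) — substituting 0 gives 0 over 0; differentiate top and bottom once and re-evaluate. One could equally expand both pieces locally and compare leading terms; the rule does that in one stroke.


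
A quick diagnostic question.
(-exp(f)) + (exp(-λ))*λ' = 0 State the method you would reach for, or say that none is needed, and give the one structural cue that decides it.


Method: separation of variables — separating collects all λ-dependence with the derivative and leaves all f-dependence opposite: variables separate. One could also solve this as an exact equation; with each coefficient in its own variable, separating is the same work with fewer steps.


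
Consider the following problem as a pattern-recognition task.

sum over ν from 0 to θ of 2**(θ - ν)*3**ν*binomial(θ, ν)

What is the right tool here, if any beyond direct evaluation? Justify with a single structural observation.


Verdict: the binomial theorem — the binomial coefficients weight matched powers of 3 and 2, which is exactly the expansion of a binomial power.


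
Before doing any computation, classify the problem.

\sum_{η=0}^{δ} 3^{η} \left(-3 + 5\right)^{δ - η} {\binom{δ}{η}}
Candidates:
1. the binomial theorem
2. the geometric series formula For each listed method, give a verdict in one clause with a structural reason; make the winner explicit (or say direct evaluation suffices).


Diagnosis: the binomial theorem — the summand is term η of a binomial expansion in 3 and (-3 + 5); the whole sum is a single power.
- the binomial theorem — a fit — the right tool for this form.
- the geometric series formula — no single multiplier carries one term to the next throughout the sum.


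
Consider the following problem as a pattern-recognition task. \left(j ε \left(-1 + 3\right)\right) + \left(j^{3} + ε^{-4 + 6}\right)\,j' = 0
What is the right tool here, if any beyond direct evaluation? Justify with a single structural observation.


Technique: the exact-equation method — equality of cross partials is the green light — assemble the potential function term by term.


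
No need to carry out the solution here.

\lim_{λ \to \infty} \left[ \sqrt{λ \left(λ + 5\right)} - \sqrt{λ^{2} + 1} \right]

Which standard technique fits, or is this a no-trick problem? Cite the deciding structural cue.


Best approach: conjugate multiplication — the difference \sqrt{λ \left(λ + 5\right)} - \sqrt{λ^{2} + 1} is an ∞ − ∞ stalemate; its conjugate partner breaks the tie.


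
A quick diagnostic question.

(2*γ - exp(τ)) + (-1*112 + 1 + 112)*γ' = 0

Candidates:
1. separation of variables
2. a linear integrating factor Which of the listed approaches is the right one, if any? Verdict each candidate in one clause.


Diagnosis: a linear integrating factor — γ enters only linearly with coefficient 2; multiply by exp of the integral of 2 and the left side becomes one derivative.
- separation of variables: no algebra isolates the independent variable on one side and the unknown on the other.
- a linear integrating factor — applicable, and directly so.


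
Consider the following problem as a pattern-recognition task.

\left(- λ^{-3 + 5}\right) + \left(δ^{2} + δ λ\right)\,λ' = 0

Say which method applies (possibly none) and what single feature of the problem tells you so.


Method: the homogeneous substitution — the slope's numerator and denominator share total degree; set v = λ/δ and the equation drops to separable form. Suitably rearranged — at times with the variables' roles exchanged — this doubles as a Bernoulli equation; the homogeneous reading needs no such setup.


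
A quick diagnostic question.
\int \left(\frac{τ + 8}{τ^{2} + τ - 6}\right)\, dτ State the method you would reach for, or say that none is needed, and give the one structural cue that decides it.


Diagnosis: partial fractions — the bottom, τ^{2} + τ - 6, comes apart into simple factors, and a proper rational function over split factors decomposes.


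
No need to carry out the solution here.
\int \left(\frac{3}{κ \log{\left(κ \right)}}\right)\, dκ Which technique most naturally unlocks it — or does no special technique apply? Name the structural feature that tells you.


Best approach: u-substitution — collected, the integrand has one factor that is, up to a constant, the derivative of an inner expression the rest depends on — substitute for that inner expression.


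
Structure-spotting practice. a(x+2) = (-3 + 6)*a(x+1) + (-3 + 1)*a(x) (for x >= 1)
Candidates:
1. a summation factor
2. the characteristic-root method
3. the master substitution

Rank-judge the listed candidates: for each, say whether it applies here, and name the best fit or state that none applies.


Best approach: the characteristic-root method — constant coefficients and linearity mean the ansatz r^x reduces it to solving the characteristic polynomial.
- a summation factor — the recurrence reaches back more than one step, outside the first-order family a summation factor normalizes.
- the characteristic-root method — yes, a natural case for it.
- the master substitution — there is no divide-the-index recursive argument.


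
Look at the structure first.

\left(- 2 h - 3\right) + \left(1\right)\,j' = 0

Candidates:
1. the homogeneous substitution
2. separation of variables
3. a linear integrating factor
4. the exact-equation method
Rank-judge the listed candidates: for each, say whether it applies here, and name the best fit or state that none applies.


Diagnosis: no special technique — with j absent the equation is not coupled at all: direct integration in h.
- the homogeneous substitution: solved for the derivative, the right side changes under joint scaling of the two variables.
- separation of variables — separation is only trivially available — with the unknown absent from the slope this is a direct integration, not a separation problem.
- a linear integrating factor — the linear template holds only trivially here (the unknown is absent, so the coefficient is zero) — the method is not the natural label.
- the exact-equation method: no dependence on the unknown anywhere: exactness is a label without content here.


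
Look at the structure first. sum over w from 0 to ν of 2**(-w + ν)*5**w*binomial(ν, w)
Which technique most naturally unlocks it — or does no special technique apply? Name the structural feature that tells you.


Technique: the binomial theorem — the summand is term w of a binomial expansion in 5 and 2; the whole sum is a single power.


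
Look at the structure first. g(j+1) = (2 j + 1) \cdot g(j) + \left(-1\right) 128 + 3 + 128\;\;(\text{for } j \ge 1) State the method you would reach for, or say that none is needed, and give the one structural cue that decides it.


Diagnosis: a summation factor — with the index-dependent coefficient 2 j + 1, dividing by the cumulative product turns the left side into a pure difference.


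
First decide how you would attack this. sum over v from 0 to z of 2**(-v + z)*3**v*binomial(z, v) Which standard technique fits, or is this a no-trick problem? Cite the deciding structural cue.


Best approach: the binomial theorem — binomial(z, v) weighting matched powers of 3 and 2 is the expanded form of (3 + 2)^z — fold it back up.


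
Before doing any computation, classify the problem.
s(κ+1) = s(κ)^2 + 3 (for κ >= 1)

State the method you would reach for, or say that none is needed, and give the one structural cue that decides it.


Diagnosis: no special technique — the new term depends nonlinearly on the old ones, which disqualifies every superposition-based technique.


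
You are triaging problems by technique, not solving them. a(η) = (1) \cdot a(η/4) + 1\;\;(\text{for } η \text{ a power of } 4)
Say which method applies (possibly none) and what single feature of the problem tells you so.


Method: the master substitution — the argument contracts 4-fold per step: reindex η exponentially and solve the linear recurrence in the new index.


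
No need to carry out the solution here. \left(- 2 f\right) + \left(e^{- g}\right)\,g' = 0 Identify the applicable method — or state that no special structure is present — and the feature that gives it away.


Best approach: separation of variables — all dependence on the two variables factors apart, the defining separable shape. The equation is exact as it stands too — a potential function exists — though separation reads the split structure directly.


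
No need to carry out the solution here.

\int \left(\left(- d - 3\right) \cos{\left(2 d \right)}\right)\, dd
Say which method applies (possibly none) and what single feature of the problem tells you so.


Method: integration by parts — differentiate - d - 3, integrate \cos{\left(2 d \right)}: each pass lowers the polynomial degree, so parts terminates.


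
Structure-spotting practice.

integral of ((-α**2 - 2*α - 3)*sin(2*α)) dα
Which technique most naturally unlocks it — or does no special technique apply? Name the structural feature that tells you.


Method: integration by parts — a polynomial factor -α**2 - 2*α - 3 multiplies sin(2*α); differentiating -α**2 - 2*α - 3 lowers its degree while sin(2*α) integrates cleanly, so parts wins.


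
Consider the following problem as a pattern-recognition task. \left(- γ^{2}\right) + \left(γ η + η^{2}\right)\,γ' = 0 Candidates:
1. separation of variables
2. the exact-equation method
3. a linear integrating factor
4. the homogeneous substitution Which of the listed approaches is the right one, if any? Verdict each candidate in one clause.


Diagnosis: the homogeneous substitution — the slope's numerator and denominator share total degree; set v = γ/η and the equation drops to separable form. Suitably rearranged — at times with the variables' roles exchanged — this doubles as a Bernoulli equation; the homogeneous reading needs no such setup.
- separation of variables — the two dependences do not factor apart.
- the exact-equation method — exactness fails on the nose — the mixed partials do not match.
- a linear integrating factor: a nonlinear term in the unknown puts this outside the integrating-factor template.
- the homogeneous substitution: applies; the problem has the shape this method handles.


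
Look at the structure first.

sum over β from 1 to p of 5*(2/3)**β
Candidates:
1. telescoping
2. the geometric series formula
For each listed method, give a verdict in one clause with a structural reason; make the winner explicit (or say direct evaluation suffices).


Method: the geometric series formula — consecutive terms stand in a fixed index-free ratio — the geometric sum formula closes it.
- telescoping: as presented, consecutive terms share no shifted copy to cancel against — no rewrite is on display to change that.
- the geometric series formula: applicable, and directly so.


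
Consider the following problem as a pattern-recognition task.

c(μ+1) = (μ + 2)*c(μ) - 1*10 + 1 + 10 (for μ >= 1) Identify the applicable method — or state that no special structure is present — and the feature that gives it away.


Technique: a summation factor — first-order, linear, moving coefficient μ + 2: the discrete analogue of an integrating factor handles it.


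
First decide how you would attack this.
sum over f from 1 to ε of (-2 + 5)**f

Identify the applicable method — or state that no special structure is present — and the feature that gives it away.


Method: the geometric series formula — consecutive terms stand in a fixed index-free ratio — the geometric sum formula closes it.


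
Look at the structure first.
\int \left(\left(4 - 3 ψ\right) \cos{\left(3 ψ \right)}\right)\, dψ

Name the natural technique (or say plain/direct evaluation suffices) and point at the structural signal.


Technique: integration by parts — differentiate 4 - 3 ψ, integrate \cos{\left(3 ψ \right)}: each pass lowers the polynomial degree, so parts terminates.


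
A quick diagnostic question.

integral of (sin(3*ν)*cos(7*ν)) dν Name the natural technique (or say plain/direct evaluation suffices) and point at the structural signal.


Method: a trigonometric identity — sin(3*ν)*cos(7*ν) is a beat pattern — rewrite the product as a sum of single-frequency waves before integrating.


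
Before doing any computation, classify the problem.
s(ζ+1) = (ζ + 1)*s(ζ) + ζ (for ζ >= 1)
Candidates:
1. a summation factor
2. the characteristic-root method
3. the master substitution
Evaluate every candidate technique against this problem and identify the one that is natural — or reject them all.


Diagnosis: a summation factor — one-term recursion with variable weight ζ + 1 is solved by product normalization, not by root-finding.
- a summation factor: applies; the problem has the shape this method handles.
- the characteristic-root method: the coefficients vary with the index, breaking the constant-coefficient structure the method needs.
- the master substitution — the recursion steps by a constant offset, so exponential reindexing is pointless.


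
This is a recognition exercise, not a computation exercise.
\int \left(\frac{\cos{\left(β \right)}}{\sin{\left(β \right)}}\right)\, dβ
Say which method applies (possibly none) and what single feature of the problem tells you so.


Technique: u-substitution — viewed as a product, the integrand is a composition evaluated at \sin{\left(β \right)} times (a constant multiple of) that inner expression's derivative, so u = \sin{\left(β \right)} makes it elementary.


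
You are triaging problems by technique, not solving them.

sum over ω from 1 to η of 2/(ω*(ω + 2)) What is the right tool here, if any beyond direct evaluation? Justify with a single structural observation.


Best approach: telescoping — 2/(ω*(ω + 2)) decomposes into shift-paired simple fractions; the series telescopes to finitely many boundary pieces.


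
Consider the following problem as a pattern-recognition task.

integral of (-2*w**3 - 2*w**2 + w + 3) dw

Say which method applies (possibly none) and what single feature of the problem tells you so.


Diagnosis: no special technique — scan for structure and find none: constant multiples of powers of w, integrate directly.


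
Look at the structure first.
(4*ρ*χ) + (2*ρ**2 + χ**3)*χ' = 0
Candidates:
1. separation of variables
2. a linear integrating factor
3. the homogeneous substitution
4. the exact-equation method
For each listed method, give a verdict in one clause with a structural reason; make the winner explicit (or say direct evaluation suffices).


Method: the exact-equation method — the mixed-partials test passes for 4*ρ*χ and 2*ρ**2 + χ**3, so a potential function exists as presented.
- separation of variables: no division isolates the independent variable from the unknown.
- a linear integrating factor — a nonlinear term in the unknown puts this outside the integrating-factor template.
- the homogeneous substitution: rescaling both variables together changes the slope, so no ratio substitution collapses it.
- the exact-equation method: a fit — the right tool for this form.


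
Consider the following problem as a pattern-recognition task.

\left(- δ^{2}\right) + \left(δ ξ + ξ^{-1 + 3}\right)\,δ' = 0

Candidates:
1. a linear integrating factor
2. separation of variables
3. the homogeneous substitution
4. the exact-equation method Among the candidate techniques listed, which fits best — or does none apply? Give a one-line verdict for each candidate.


Verdict: the homogeneous substitution — the slope is degree-zero homogeneous: the ratio substitution v = δ/ξ collapses it. This can also be massaged into Bernoulli form (the roles of the variables may need exchanging); the homogeneous substitution avoids that setup.
- a linear integrating factor — a nonlinear term in the unknown puts this outside the integrating-factor template.
- separation of variables — no division isolates the independent variable from the unknown.
- the homogeneous substitution — yes — fits the structure here.
- the exact-equation method: exactness fails on the nose — the mixed partials do not match.


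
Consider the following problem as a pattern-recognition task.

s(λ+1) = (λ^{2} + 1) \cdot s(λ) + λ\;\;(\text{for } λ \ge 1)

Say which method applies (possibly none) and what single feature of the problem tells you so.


Method: a summation factor — one-term recursion with variable weight λ^{2} + 1 is solved by product normalization, not by root-finding.


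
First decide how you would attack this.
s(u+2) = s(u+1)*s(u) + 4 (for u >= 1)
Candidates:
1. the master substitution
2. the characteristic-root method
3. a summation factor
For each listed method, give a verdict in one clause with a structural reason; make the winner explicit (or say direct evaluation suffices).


Verdict: no special technique — the recurrence is nonlinear in the sequence terms; no linear-recurrence method fits it as written — one iterates or studies it directly.
- the master substitution: this is shift-type recursion, outside the divide-and-conquer template.
- the characteristic-root method — the recursion is nonlinear in the sequence values, so no linear-modes ansatz applies.
- a summation factor — the recursion is nonlinear — outside the first-order linear family a summation factor addresses.


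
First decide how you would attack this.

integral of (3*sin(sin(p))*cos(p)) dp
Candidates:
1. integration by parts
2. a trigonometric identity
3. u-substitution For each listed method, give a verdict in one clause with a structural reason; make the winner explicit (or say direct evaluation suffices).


Verdict: u-substitution — read it as f(sin(p)) times a constant multiple of d(sin(p)): one substitution, u = sin(p), finishes it.
- integration by parts — no split into a nonconstant polynomial times one of the standard kernels — exp, sine, or cosine of a linear argument, or a logarithm — applies here.
- a trigonometric identity — neither the even-power reduction nor the product-to-sum identity applies to this structure.
- u-substitution: applies; the problem has the shape this method handles.


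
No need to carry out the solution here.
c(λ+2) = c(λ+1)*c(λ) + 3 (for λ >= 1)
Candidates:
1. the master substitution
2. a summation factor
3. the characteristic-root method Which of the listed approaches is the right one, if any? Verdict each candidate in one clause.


Verdict: no special technique — this one you iterate or analyze qualitatively: the nonlinearity defeats linear solution methods.
- the master substitution — no fixed divisor shrinks the index between calls.
- a summation factor: no summation factor applies — the rule is not linear in the sequence values.
- the characteristic-root method — the recursion is nonlinear in the sequence values, so no linear-modes ansatz applies.


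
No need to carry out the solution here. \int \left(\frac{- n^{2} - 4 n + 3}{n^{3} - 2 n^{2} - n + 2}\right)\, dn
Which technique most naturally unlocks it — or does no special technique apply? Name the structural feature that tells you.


Best approach: partial fractions — a proper rational integrand whose denominator splits into simpler factors — decompose into partial fractions first.


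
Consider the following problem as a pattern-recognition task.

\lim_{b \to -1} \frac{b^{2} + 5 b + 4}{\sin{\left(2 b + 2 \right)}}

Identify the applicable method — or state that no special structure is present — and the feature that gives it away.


Diagnosis: l'Hôpital's rule (0/0) — both numerator and denominator vanish at -1: the genuine 0/0 indeterminate that l'Hôpital exists for. Known elementary limits would finish this too — the rule just bypasses the case analysis.


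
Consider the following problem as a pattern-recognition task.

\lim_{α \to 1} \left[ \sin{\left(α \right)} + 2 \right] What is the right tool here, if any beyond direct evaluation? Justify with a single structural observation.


Technique: no special technique — nothing blocks direct substitution at 1: plug in and finish.


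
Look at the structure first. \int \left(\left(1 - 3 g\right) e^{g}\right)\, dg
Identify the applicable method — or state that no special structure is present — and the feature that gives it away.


Technique: integration by parts — 1 - 3 g dies after finitely many derivatives while e^{g} cycles under integration — the tabular/parts setup.


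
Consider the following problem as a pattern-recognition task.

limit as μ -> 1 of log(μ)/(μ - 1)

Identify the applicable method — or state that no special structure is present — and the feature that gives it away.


Best approach: l'Hôpital's rule (0/0) — numerator and denominator both vanish at 1 — a genuine 0/0 form, which is exactly when l'Hôpital applies. A local series expansion at the point resolves it as well; the rule is the packaged version of that step.


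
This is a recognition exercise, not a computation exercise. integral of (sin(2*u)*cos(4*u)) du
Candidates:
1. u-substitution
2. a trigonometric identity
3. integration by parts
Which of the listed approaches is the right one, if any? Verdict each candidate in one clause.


Verdict: a trigonometric identity — mixed-frequency products such as sin(2*u)*cos(4*u) are designed for the product-to-sum formula.
- u-substitution: no subexpression of the integrand pairs with its own derivative as a factor — individual terms may offer their own substitutions, but any change of variable covering the whole integral would have to be constructed from outside the expression.
- a trigonometric identity — applies; the problem has the shape this method handles.
- integration by parts — not the natural route: no polynomial-kernel product appears — a recursive parts reduction of the trigonometric product exists, but the identity rewrite is direct.


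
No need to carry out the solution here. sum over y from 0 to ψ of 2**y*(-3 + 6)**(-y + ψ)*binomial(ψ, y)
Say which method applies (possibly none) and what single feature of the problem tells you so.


Diagnosis: the binomial theorem — binomial(ψ, y) weighting matched powers of 2 and (-3 + 6) is the expanded form of (2 + (-3 + 6))^ψ — fold it back up.


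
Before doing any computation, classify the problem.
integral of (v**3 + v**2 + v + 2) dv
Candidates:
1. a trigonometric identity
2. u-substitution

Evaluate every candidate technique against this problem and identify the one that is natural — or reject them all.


Best approach: no special technique — nothing composite, nothing rational, nothing trigonometric — each constant-multiple power of v integrates by the power rule alone.
- a trigonometric identity — there is no trigonometric structure at all — the integrand carries no sine or cosine to rewrite.
- u-substitution — no substitution does more than relabel what direct integration already handles.


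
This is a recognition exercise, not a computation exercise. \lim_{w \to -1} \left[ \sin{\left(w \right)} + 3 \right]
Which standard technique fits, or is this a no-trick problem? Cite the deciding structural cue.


Method: no special technique — the expression is continuous at the evaluation point — substitute directly; no indeterminate form appears.


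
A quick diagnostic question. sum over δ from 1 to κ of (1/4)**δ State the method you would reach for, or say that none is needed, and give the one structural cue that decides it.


Best approach: the geometric series formula — term-over-term division gives 1/4 every time — index-free ratio, geometric sum formula applies.


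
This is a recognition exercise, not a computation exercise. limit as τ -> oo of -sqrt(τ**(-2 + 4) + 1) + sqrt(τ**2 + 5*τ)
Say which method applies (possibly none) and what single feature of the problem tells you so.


Technique: conjugate multiplication — infinity minus infinity with a radical in play — multiply by the conjugate so the divergences of sqrt(τ**2 + 5*τ) and sqrt(τ**(-2 + 4) + 1) annihilate.


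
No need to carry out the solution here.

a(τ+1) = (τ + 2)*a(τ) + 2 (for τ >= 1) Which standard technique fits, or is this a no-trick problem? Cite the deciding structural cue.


Method: a summation factor — because the multiplier τ + 2 is index-dependent, divide through by its running product and sum the resulting differences.


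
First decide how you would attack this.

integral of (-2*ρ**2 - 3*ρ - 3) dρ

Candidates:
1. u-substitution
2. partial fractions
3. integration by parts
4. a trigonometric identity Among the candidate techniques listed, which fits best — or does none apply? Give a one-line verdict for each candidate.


Method: no special technique — the integrand is a sum of constant multiples of powers of ρ — integrate term by term.
- u-substitution — no substitution does more than relabel what direct integration already handles.
- partial fractions: the expression is not a ratio of polynomials that decomposes further.
- integration by parts — parts would only shuffle a directly integrable integrand.
- a trigonometric identity — there is no trigonometric structure at all — the integrand carries no sine or cosine to rewrite.


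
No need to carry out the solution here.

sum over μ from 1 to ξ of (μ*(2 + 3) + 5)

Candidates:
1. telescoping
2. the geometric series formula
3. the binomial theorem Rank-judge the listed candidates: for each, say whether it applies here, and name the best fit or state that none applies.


Best approach: no special technique — the summand is a plain polynomial in μ (expanding first if it arrives factored); standard power-sum formulas evaluate it term by term.
- telescoping — as presented, consecutive terms share no shifted copy to cancel against — no rewrite is on display to change that.
- the geometric series formula: the term-to-term ratio changes with the index, so the geometric formula cannot close it.
- the binomial theorem: the terms lack the binomial-coefficient-weighted complementary-power pattern of an expansion.


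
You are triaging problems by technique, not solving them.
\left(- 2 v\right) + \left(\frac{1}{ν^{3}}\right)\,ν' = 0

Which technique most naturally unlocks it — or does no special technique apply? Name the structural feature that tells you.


Method: separation of variables — solved for the derivative, the right side splits multiplicatively into a function of each variable alone — divide and integrate each side. An exactness check succeeds on this form as well — separation and the potential function arrive at the same answer, separation more directly.


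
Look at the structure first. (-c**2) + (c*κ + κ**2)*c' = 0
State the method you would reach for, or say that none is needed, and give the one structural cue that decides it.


Diagnosis: the homogeneous substitution — the slope's numerator and denominator have matching total degree, so it depends only on c/κ and the ratio substitution collapses it. Suitably rearranged — at times with the variables' roles exchanged — this doubles as a Bernoulli equation; the homogeneous reading needs no such setup.


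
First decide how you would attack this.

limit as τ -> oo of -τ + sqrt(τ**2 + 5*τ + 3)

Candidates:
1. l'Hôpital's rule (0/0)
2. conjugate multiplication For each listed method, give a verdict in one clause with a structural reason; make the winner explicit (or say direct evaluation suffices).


Method: conjugate multiplication — sqrt(τ**2 + 5*τ + 3) and τ both blow up, but their difference is tame once the conjugate rationalizes it.
- l'Hôpital's rule (0/0): the expression is a difference driving to ∞ − ∞, not a 0/0 quotient — there is no ratio for the rule to differentiate.
- conjugate multiplication: applicable, and directly so.


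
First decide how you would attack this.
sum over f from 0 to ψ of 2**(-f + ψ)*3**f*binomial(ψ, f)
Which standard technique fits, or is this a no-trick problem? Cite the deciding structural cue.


Diagnosis: the binomial theorem — the summand is term f of a binomial expansion in 3 and 2; the whole sum is a single power.


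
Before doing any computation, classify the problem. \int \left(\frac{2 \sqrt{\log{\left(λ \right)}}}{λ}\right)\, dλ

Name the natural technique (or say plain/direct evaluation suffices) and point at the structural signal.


Verdict: u-substitution — collected, the integrand has one factor that is, up to a constant, the derivative of an inner expression the rest depends on — substitute for that inner expression.


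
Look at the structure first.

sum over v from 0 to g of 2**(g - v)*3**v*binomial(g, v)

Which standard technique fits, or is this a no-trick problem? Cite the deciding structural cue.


Diagnosis: the binomial theorem — the binomial coefficients weight matched powers of 3 and 2, which is exactly the expansion of a binomial power.


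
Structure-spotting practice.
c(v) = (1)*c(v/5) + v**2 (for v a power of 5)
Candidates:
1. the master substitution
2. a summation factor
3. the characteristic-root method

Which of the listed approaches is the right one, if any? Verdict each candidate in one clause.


Method: the master substitution — a divide-and-conquer shape: argument v/5, so change variables with v = 5^m and solve the linear version.
- the master substitution — a fit — the right tool for this form.
- a summation factor: a divided-index call is outside the fixed-shift first-order family a summation factor normalizes.
- the characteristic-root method: the recursion divides its index rather than shifting it — outside the constant-shift family the root method covers.


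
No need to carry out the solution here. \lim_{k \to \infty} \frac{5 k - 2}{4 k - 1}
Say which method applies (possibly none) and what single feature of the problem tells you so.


Method: dominant-term comparison — growth-rate triage: the leading powers of k decide the limit, everything else is noise. Differentiating the expression as a single quotient would eventually settle it as well; matching dominant growth settles it immediately.


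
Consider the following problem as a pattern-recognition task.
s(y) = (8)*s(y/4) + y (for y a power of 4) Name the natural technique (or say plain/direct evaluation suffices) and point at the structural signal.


Technique: the master substitution — index division is the fingerprint: y/4 in the recursive call means substitute y = 4^m.


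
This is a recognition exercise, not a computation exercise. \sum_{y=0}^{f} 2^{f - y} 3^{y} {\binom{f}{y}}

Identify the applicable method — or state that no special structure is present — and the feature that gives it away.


Verdict: the binomial theorem — binomial coefficients against complementary powers of 3 and 2: recognize the binomial expansion and resum.


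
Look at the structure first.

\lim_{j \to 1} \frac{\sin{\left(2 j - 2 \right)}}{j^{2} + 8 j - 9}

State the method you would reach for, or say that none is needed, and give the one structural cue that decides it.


Method: l'Hôpital's rule (0/0) — substituting 1 gives 0 over 0; differentiate top and bottom once and re-evaluate. A local series expansion at the point resolves it as well; the rule is the packaged version of that step.


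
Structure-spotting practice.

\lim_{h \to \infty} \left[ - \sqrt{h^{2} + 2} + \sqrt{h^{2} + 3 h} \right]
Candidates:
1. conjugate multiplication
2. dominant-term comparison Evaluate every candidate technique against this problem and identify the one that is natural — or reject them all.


Diagnosis: conjugate multiplication — an infinity-minus-infinity difference with a surviving radical — multiply by the conjugate to cancel the divergence.
- conjugate multiplication — yes, a natural case for it.
- dominant-term comparison: leading-power comparison does not apply to this form.


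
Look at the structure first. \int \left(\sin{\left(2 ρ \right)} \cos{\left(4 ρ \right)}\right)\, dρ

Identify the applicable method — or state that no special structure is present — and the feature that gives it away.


Best approach: a trigonometric identity — two sinusoids at different rates multiply in \sin{\left(2 ρ \right)} \cos{\left(4 ρ \right)}; the product-to-sum identity uncouples them.
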